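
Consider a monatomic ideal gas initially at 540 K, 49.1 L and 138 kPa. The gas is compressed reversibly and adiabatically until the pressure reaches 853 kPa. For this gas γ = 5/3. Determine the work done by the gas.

-10900 J

n = P₁V₁/(RT₁) = 138×49.1/(8.314×540) = 1.51 mol.
Adiabatic: T₂/T₁ = (P₂/P₁)^((γ−1)/γ) ⇒ T₂ = 540×(6.18)^0.400 = 1120 K; V₂ = 16.5 L.
ΔU = nCvΔT = 1.51×12.5×(1120−540) = 10900 J.
Q = 0 for an adiabatic process, so W = −ΔU = -10900 J.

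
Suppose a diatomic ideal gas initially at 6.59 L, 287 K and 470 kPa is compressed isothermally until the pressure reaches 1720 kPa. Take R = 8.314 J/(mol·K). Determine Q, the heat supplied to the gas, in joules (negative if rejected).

n = P₁V₁/(RT₁) = 470×6.59/(8.314×287) = 1.30 mol.
Isothermal: T stays 287 K; PV = const ⇒ V₂ = 1.80 L, P₂ = 1720 kPa.
ΔU = 0 (ideal gas, T constant).
W = nRT ln(V₂/V₁) = 1.30×8.314×287×ln(0.273) = -4020 J.
Q = ΔU + W = -4020 J.

-4020 J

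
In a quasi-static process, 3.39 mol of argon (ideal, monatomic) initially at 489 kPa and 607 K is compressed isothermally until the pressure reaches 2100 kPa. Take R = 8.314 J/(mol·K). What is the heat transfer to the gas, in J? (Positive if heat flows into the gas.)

V₁ = nRT₁/P₁ = 3.39×8.314×607/489 = 35.0 L.
Isothermal: T stays 607 K; PV = const ⇒ V₂ = 8.15 L, P₂ = 2100 kPa.
ΔU = 0 (ideal gas, T constant).
W = nRT ln(V₂/V₁) = 3.39×8.314×607×ln(0.233) = -24900 J.
Q = ΔU + W = -24900 J.

-24900 J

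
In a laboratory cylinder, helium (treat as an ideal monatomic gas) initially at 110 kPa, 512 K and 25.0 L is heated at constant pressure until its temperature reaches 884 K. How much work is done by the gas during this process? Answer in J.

2000 J

n = P₁V₁/(RT₁) = 110×25.0/(8.314×512) = 0.646 mol.
Isobaric: P stays 110 kPa; V/T = const ⇒ T₂ = 884 K, V₂ = 43.2 L.
W = PΔV = 110×(43.2−25.0) kPa·L = 2000 J.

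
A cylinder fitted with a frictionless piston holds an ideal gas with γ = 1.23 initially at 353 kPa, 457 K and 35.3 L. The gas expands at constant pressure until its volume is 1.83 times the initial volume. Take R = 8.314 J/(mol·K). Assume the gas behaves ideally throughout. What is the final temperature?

Isobaric: P stays 353 kPa; V/T = const ⇒ T₂ = 836 K, V₂ = 64.6 L.

836 K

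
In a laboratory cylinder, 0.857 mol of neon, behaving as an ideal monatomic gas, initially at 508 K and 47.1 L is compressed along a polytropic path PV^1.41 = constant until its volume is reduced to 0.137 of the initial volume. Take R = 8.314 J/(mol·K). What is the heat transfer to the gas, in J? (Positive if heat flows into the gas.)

-4280 J

P₁ = nRT₁/V₁ = 0.857×8.314×508/47.1 = 76.8 kPa.
Polytropic n=1.41: T₂ = T₁(V₁/V₂)^(n−1) = 508×(7.30)^0.41 = 1150 K; P₂ = P₁(V₁/V₂)^n = 1270 kPa.
W = (P₁V₁−P₂V₂)/(n−1) = (76.8×47.1−1270×6.45)/0.41 = -11100 J.
ΔU = nCvΔT = 0.857×12.5×(1150−508) = 6840 J.
Q = ΔU + W = -4280 J.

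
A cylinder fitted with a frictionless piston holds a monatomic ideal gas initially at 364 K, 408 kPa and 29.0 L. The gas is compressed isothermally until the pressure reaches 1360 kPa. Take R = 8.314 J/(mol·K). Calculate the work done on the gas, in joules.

14200 J

n = P₁V₁/(RT₁) = 408×29.0/(8.314×364) = 3.91 mol.
Isothermal: T stays 364 K; PV = const ⇒ V₂ = 8.70 L, P₂ = 1360 kPa.
W = nRT ln(V₂/V₁) = 3.91×8.314×364×ln(0.300) = -14200 J.
Work done on the gas = −W_by = 14200 J.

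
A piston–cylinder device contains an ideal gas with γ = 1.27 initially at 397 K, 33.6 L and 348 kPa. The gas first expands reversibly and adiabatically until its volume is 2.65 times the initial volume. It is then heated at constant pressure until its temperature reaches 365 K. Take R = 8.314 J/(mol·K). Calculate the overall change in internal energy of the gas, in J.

n = P₁V₁/(RT₁) = 348×33.6/(8.314×397) = 3.54 mol.
Step 1 — Adiabatic: TV^(γ−1) = const ⇒ T₂ = 397×(0.377)^0.270 = 305 K; PV^γ = const ⇒ P₂ = 101 kPa.
ΔU = nCvΔT = 3.54×30.8×(305−397) = -10000 J.
Q = 0 for an adiabatic process, so W = −ΔU = 10000 J.
State after step 1: P = 101 kPa, V = 89.0 L, T = 305 K.
Step 2 — Isobaric: P stays 101 kPa; V/T = const ⇒ T₂ = 365 K, V₂ = 107 L.
W = PΔV = 101×(107−89.0) kPa·L = 1760 J.
ΔU = nCvΔT = 3.54×30.8×(365−305) = 6530 J.
Q = ΔU + W = nCpΔT = 8290 J.
Net over both steps: W = 11800 J, Q = 8290 J, ΔU = -3490 J.

-3490 J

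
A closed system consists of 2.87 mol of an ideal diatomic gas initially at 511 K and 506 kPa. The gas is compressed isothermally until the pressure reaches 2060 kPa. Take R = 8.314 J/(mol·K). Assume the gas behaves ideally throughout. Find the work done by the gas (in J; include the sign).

V₁ = nRT₁/P₁ = 2.87×8.314×511/506 = 24.1 L.
Isothermal: T stays 511 K; PV = const ⇒ V₂ = 5.92 L, P₂ = 2060 kPa.
W = nRT ln(V₂/V₁) = 2.87×8.314×511×ln(0.246) = -17100 J.

-17100 J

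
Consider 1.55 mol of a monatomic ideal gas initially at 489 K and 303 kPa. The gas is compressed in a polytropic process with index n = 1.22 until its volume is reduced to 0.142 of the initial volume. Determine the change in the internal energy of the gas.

V₁ = nRT₁/P₁ = 1.55×8.314×489/303 = 20.8 L.
Polytropic n=1.22: T₂ = T₁(V₁/V₂)^(n−1) = 489×(7.04)^0.22 = 751 K; P₂ = P₁(V₁/V₂)^n = 3280 kPa.
For an ideal gas ΔU = nCvΔT with Cv = (3/2)R = 12.5 J/(mol·K).
ΔU = 1.55×12.5×(751−489) = 5070 J.

5070 J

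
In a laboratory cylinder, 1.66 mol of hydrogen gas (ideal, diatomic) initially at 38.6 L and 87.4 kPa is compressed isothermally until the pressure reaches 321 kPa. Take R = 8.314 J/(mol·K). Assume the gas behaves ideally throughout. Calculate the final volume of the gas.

T₁ = P₁V₁/(nR) = 87.4×38.6/(1.66×8.314) = 244 K.
Isothermal: T stays 244 K; PV = const ⇒ V₂ = 10.5 L, P₂ = 321 kPa.

10.5 L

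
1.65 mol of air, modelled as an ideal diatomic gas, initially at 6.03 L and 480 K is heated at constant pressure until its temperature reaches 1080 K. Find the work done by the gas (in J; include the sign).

8230 J

P₁ = nRT₁/V₁ = 1.65×8.314×480/6.03 = 1090 kPa.
Isobaric: P stays 1090 kPa; V/T = const ⇒ T₂ = 1080 K, V₂ = 13.6 L.
W = PΔV = 1090×(13.6−6.03) kPa·L = 8230 J.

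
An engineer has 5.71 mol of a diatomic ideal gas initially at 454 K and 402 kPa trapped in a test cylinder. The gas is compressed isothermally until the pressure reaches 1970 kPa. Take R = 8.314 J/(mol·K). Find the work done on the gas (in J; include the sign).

34300 J

V₁ = nRT₁/P₁ = 5.71×8.314×454/402 = 53.6 L.
Isothermal: T stays 454 K; PV = const ⇒ V₂ = 10.9 L, P₂ = 1970 kPa.
W = nRT ln(V₂/V₁) = 5.71×8.314×454×ln(0.204) = -34300 J.
Work done on the gas = −W_by = 34300 J.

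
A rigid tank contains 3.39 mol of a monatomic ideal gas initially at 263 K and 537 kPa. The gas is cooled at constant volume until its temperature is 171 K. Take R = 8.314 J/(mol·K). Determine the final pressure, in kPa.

V₁ = nRT₁/P₁ = 3.39×8.314×263/537 = 13.8 L.
Isochoric: V stays 13.8 L; P/T = const ⇒ T₂ = 171 K, P₂ = 349 kPa.

349 kPa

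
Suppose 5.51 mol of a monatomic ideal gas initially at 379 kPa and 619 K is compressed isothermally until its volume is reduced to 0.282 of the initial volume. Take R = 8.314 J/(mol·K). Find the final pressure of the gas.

V₁ = nRT₁/P₁ = 5.51×8.314×619/379 = 74.8 L.
Isothermal: T stays 619 K; PV = const ⇒ V₂ = 21.1 L, P₂ = 1340 kPa.

1340 kPa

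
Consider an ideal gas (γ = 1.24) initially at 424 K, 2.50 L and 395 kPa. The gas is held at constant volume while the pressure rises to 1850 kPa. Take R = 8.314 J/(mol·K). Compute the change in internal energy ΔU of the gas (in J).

15200 J

n = P₁V₁/(RT₁) = 395×2.50/(8.314×424) = 0.280 mol.
Isochoric: V stays 2.50 L; P/T = const ⇒ T₂ = 1990 K, P₂ = 1850 kPa.
For an ideal gas ΔU = nCvΔT with Cv = R/(γ−1) = 34.6 J/(mol·K).
ΔU = 0.280×34.6×(1990−424) = 15200 J.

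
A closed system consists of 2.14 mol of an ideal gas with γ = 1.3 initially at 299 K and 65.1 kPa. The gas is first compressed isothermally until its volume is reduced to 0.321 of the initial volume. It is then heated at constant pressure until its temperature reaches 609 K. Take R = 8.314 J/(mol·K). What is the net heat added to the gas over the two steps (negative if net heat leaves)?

17900 J

V₁ = nRT₁/P₁ = 2.14×8.314×299/65.1 = 81.7 L.
Step 1 — Isothermal: T stays 299 K; PV = const ⇒ V₂ = 26.2 L, P₂ = 203 kPa.
ΔU = 0 (ideal gas, T constant).
W = nRT ln(V₂/V₁) = 2.14×8.314×299×ln(0.321) = -6040 J.
Q = ΔU + W = -6040 J.
State after step 1: P = 203 kPa, V = 26.2 L, T = 299 K.
Step 2 — Isobaric: P stays 203 kPa; V/T = const ⇒ T₂ = 609 K, V₂ = 53.4 L.
W = PΔV = 203×(53.4−26.2) kPa·L = 5520 J.
ΔU = nCvΔT = 2.14×27.7×(609−299) = 18400 J.
Q = ΔU + W = nCpΔT = 23900 J.
Net over both steps: W = -529 J, Q = 17900 J, ΔU = 18400 J.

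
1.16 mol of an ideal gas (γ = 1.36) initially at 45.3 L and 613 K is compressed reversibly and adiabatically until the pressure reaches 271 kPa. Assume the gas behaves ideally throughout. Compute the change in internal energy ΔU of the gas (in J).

3500 J

P₁ = nRT₁/V₁ = 1.16×8.314×613/45.3 = 131 kPa.
Adiabatic: T₂/T₁ = (P₂/P₁)^((γ−1)/γ) ⇒ T₂ = 613×(2.08)^0.265 = 744 K; V₂ = 26.5 L.
For an ideal gas ΔU = nCvΔT with Cv = R/(γ−1) = 23.1 J/(mol·K).
ΔU = 1.16×23.1×(744−613) = 3500 J.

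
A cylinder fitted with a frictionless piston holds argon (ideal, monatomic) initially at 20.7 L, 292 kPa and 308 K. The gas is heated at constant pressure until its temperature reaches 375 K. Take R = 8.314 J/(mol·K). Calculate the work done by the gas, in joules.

n = P₁V₁/(RT₁) = 292×20.7/(8.314×308) = 2.36 mol.
Isobaric: P stays 292 kPa; V/T = const ⇒ T₂ = 375 K, V₂ = 25.2 L.
W = PΔV = 292×(25.2−20.7) kPa·L = 1310 J.

1310 J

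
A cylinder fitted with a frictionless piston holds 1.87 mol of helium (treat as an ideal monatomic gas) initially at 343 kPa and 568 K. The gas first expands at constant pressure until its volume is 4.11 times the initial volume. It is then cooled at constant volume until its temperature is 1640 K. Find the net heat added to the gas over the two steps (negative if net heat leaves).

V₁ = nRT₁/P₁ = 1.87×8.314×568/343 = 25.7 L.
Step 1 — Isobaric: P stays 343 kPa; V/T = const ⇒ T₂ = 2330 K, V₂ = 106 L.
W = PΔV = 343×(106−25.7) kPa·L = 27500 J.
ΔU = nCvΔT = 1.87×12.5×(2330−568) = 41200 J.
Q = ΔU + W = nCpΔT = 68700 J.
State after step 1: P = 343 kPa, V = 106 L, T = 2330 K.
Step 2 — Isochoric: V stays 106 L; P/T = const ⇒ T₂ = 1640 K, P₂ = 241 kPa.
W = 0 (no volume change).
ΔU = nCvΔT = 1.87×12.5×(1640−2330) = -16200 J.
Q = ΔU = -16200 J.
Net over both steps: W = 27500 J, Q = 52500 J, ΔU = 25000 J.

52500 J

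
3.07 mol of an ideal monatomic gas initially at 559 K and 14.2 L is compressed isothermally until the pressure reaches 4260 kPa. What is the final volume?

P₁ = nRT₁/V₁ = 3.07×8.314×559/14.2 = 1000 kPa.
Isothermal: T stays 559 K; PV = const ⇒ V₂ = 3.35 L, P₂ = 4260 kPa.

3.35 L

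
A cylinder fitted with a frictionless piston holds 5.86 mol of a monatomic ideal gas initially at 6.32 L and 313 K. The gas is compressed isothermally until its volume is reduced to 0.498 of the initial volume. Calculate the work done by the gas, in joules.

-10600 J

P₁ = nRT₁/V₁ = 5.86×8.314×313/6.32 = 2410 kPa.
Isothermal: T stays 313 K; PV = const ⇒ V₂ = 3.15 L, P₂ = 4850 kPa.
W = nRT ln(V₂/V₁) = 5.86×8.314×313×ln(0.498) = -10600 J.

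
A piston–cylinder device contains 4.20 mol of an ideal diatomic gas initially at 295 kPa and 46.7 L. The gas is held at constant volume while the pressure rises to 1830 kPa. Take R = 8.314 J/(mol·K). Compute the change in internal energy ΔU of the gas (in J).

179000 J

T₁ = P₁V₁/(nR) = 295×46.7/(4.20×8.314) = 395 K.
Isochoric: V stays 46.7 L; P/T = const ⇒ T₂ = 2450 K, P₂ = 1830 kPa.
For an ideal gas ΔU = nCvΔT with Cv = (5/2)R = 20.8 J/(mol·K).
ΔU = 4.20×20.8×(2450−395) = 179000 J.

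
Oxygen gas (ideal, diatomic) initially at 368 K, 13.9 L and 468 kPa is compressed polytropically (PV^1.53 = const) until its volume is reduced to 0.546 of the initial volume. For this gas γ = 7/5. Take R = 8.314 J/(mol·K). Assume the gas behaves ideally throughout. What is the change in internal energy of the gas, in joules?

n = P₁V₁/(RT₁) = 468×13.9/(8.314×368) = 2.13 mol.
Polytropic n=1.53: T₂ = T₁(V₁/V₂)^(n−1) = 368×(1.83)^0.53 = 507 K; P₂ = P₁(V₁/V₂)^n = 1180 kPa.
For an ideal gas ΔU = nCvΔT with Cv = (5/2)R = 20.8 J/(mol·K).
ΔU = 2.13×20.8×(507−368) = 6150 J.

6150 J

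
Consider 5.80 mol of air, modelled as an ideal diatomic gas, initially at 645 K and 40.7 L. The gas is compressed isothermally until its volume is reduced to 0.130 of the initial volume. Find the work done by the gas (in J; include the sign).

-63500 J

P₁ = nRT₁/V₁ = 5.80×8.314×645/40.7 = 764 kPa.
Isothermal: T stays 645 K; PV = const ⇒ V₂ = 5.29 L, P₂ = 5880 kPa.
W = nRT ln(V₂/V₁) = 5.80×8.314×645×ln(0.130) = -63500 J.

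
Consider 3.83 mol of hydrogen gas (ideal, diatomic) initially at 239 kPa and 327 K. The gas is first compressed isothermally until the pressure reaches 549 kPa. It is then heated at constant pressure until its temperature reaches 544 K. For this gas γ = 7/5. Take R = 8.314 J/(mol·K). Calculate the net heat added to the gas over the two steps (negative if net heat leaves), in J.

V₁ = nRT₁/P₁ = 3.83×8.314×327/239 = 43.6 L.
Step 1 — Isothermal: T stays 327 K; PV = const ⇒ V₂ = 19.0 L, P₂ = 549 kPa.
ΔU = 0 (ideal gas, T constant).
W = nRT ln(V₂/V₁) = 3.83×8.314×327×ln(0.435) = -8660 J.
Q = ΔU + W = -8660 J.
State after step 1: P = 549 kPa, V = 19.0 L, T = 327 K.
Step 2 — Isobaric: P stays 549 kPa; V/T = const ⇒ T₂ = 544 K, V₂ = 31.6 L.
W = PΔV = 549×(31.6−19.0) kPa·L = 6910 J.
ΔU = nCvΔT = 3.83×20.8×(544−327) = 17300 J.
Q = ΔU + W = nCpΔT = 24200 J.
Net over both steps: W = -1750 J, Q = 15500 J, ΔU = 17300 J.

15500 J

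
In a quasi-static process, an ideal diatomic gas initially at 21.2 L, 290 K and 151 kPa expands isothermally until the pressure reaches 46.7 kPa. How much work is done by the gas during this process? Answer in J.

3760 J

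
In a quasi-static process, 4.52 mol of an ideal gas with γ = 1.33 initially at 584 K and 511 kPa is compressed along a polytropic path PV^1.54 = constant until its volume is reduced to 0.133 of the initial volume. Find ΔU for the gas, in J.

131000 J

V₁ = nRT₁/P₁ = 4.52×8.314×584/511 = 42.9 L.
Polytropic n=1.54: T₂ = T₁(V₁/V₂)^(n−1) = 584×(7.52)^0.54 = 1740 K; P₂ = P₁(V₁/V₂)^n = 11400 kPa.
For an ideal gas ΔU = nCvΔT with Cv = R/(γ−1) = 25.2 J/(mol·K).
ΔU = 4.52×25.2×(1740−584) = 131000 J.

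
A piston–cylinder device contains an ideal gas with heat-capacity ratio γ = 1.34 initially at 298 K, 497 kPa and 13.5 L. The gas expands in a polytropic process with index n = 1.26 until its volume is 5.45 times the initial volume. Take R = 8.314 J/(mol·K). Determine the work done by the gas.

9200 J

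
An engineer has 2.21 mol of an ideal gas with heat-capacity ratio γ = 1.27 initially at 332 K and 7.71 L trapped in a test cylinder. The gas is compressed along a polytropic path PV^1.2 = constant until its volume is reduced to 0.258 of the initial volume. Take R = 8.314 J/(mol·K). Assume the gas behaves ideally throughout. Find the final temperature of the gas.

435 K

P₁ = nRT₁/V₁ = 2.21×8.314×332/7.71 = 791 kPa.
Polytropic n=1.2: T₂ = T₁(V₁/V₂)^(n−1) = 332×(3.88)^0.20 = 435 K; P₂ = P₁(V₁/V₂)^n = 4020 kPa.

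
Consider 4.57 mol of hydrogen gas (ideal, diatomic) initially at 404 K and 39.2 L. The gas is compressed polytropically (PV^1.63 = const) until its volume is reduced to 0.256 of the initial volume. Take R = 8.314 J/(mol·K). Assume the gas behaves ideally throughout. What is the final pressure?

P₁ = nRT₁/V₁ = 4.57×8.314×404/39.2 = 392 kPa.
Polytropic n=1.63: T₂ = T₁(V₁/V₂)^(n−1) = 404×(3.91)^0.63 = 953 K; P₂ = P₁(V₁/V₂)^n = 3610 kPa.

3610 kPa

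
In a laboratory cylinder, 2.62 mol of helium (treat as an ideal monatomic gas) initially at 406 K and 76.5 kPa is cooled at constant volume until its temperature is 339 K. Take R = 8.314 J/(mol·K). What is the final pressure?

63.9 kPa

V₁ = nRT₁/P₁ = 2.62×8.314×406/76.5 = 116 L.
Isochoric: V stays 116 L; P/T = const ⇒ T₂ = 339 K, P₂ = 63.9 kPa.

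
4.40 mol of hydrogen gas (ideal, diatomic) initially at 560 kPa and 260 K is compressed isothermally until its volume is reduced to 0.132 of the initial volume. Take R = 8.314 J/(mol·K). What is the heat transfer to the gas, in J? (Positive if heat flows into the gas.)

-19300 J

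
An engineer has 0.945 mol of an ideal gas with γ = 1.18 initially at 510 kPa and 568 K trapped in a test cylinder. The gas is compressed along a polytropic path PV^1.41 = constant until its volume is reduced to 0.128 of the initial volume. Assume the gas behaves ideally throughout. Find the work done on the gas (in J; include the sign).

V₁ = nRT₁/P₁ = 0.945×8.314×568/510 = 8.75 L.
Polytropic n=1.41: T₂ = T₁(V₁/V₂)^(n−1) = 568×(7.81)^0.41 = 1320 K; P₂ = P₁(V₁/V₂)^n = 9260 kPa.
W = (P₁V₁−P₂V₂)/(n−1) = (510×8.75−9260×1.12)/0.41 = -14400 J.
Work done on the gas = −W_by = 14400 J.

14400 J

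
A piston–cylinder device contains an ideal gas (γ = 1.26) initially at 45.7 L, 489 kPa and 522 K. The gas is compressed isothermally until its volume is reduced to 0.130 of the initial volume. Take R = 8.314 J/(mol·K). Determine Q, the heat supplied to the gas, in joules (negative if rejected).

-45600 J

n = P₁V₁/(RT₁) = 489×45.7/(8.314×522) = 5.15 mol.
Isothermal: T stays 522 K; PV = const ⇒ V₂ = 5.94 L, P₂ = 3760 kPa.
ΔU = 0 (ideal gas, T constant).
W = nRT ln(V₂/V₁) = 5.15×8.314×522×ln(0.130) = -45600 J.
Q = ΔU + W = -45600 J.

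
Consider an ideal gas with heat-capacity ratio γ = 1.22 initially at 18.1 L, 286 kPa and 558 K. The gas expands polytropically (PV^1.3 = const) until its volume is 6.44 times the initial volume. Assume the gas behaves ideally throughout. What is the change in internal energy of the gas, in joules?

n = P₁V₁/(RT₁) = 286×18.1/(8.314×558) = 1.12 mol.
Polytropic n=1.3: T₂ = T₁(V₁/V₂)^(n−1) = 558×(0.155)^0.30 = 319 K; P₂ = P₁(V₁/V₂)^n = 25.4 kPa.
For an ideal gas ΔU = nCvΔT with Cv = R/(γ−1) = 37.8 J/(mol·K).
ΔU = 1.12×37.8×(319−558) = -10100 J.

-10100 J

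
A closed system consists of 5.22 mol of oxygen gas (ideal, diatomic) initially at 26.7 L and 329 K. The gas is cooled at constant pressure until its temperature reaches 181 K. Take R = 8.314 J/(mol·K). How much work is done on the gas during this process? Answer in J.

6420 J

P₁ = nRT₁/V₁ = 5.22×8.314×329/26.7 = 535 kPa.
Isobaric: P stays 535 kPa; V/T = const ⇒ T₂ = 181 K, V₂ = 14.7 L.
W = PΔV = 535×(14.7−26.7) kPa·L = -6420 J.
Work done on the gas = −W_by = 6420 J.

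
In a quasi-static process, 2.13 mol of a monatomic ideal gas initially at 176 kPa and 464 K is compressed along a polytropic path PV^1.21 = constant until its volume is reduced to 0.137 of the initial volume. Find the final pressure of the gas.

V₁ = nRT₁/P₁ = 2.13×8.314×464/176 = 46.7 L.
Polytropic n=1.21: T₂ = T₁(V₁/V₂)^(n−1) = 464×(7.30)^0.21 = 704 K; P₂ = P₁(V₁/V₂)^n = 1950 kPa.

1950 kPa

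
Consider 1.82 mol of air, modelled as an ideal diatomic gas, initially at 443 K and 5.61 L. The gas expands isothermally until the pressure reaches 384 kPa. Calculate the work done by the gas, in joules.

7610 J

P₁ = nRT₁/V₁ = 1.82×8.314×443/5.61 = 1190 kPa.
Isothermal: T stays 443 K; PV = const ⇒ V₂ = 17.5 L, P₂ = 384 kPa.
W = nRT ln(V₂/V₁) = 1.82×8.314×443×ln(3.11) = 7610 J.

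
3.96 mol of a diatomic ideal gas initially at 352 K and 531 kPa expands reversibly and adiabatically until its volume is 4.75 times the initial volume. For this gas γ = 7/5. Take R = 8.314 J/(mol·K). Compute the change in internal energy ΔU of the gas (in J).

V₁ = nRT₁/P₁ = 3.96×8.314×352/531 = 21.8 L.
Adiabatic: TV^(γ−1) = const ⇒ T₂ = 352×(0.211)^0.400 = 189 K; PV^γ = const ⇒ P₂ = 59.9 kPa.
For an ideal gas ΔU = nCvΔT with Cv = (5/2)R = 20.8 J/(mol·K).
ΔU = 3.96×20.8×(189−352) = -13400 J.

-13400 J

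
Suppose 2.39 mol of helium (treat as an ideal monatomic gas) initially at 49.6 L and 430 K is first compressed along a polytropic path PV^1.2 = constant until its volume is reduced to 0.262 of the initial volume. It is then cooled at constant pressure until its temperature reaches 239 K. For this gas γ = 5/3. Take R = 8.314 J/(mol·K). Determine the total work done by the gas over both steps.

-19500 J

P₁ = nRT₁/V₁ = 2.39×8.314×430/49.6 = 172 kPa.
Step 1 — Polytropic n=1.2: T₂ = T₁(V₁/V₂)^(n−1) = 430×(3.82)^0.20 = 562 K; P₂ = P₁(V₁/V₂)^n = 859 kPa.
W = (P₁V₁−P₂V₂)/(n−1) = (172×49.6−859×13.0)/0.20 = -13100 J.
ΔU = nCvΔT = 2.39×12.5×(562−430) = 3940 J.
Q = ΔU + W = -9190 J.
State after step 1: P = 859 kPa, V = 13.0 L, T = 562 K.
Step 2 — Isobaric: P stays 859 kPa; V/T = const ⇒ T₂ = 239 K, V₂ = 5.53 L.
W = PΔV = 859×(5.53−13.0) kPa·L = -6420 J.
ΔU = nCvΔT = 2.39×12.5×(239−562) = -9630 J.
Q = ΔU + W = nCpΔT = -16100 J.
Net over both steps: W = -19500 J, Q = -25200 J, ΔU = -5690 J.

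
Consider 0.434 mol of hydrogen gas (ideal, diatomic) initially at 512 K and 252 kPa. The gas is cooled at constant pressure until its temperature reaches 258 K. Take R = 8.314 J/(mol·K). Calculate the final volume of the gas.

3.69 L

V₁ = nRT₁/P₁ = 0.434×8.314×512/252 = 7.33 L.
Isobaric: P stays 252 kPa; V/T = const ⇒ T₂ = 258 K, V₂ = 3.69 L.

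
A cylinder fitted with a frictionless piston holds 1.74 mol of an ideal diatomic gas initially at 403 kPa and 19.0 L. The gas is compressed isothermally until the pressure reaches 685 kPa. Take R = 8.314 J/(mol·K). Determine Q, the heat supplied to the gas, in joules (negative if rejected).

T₁ = P₁V₁/(nR) = 403×19.0/(1.74×8.314) = 529 K.
Isothermal: T stays 529 K; PV = const ⇒ V₂ = 11.2 L, P₂ = 685 kPa.
ΔU = 0 (ideal gas, T constant).
W = nRT ln(V₂/V₁) = 1.74×8.314×529×ln(0.588) = -4060 J.
Q = ΔU + W = -4060 J.

-4060 J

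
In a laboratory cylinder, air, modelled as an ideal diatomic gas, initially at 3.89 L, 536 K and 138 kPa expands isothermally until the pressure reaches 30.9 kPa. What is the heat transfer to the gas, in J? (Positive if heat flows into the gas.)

n = P₁V₁/(RT₁) = 138×3.89/(8.314×536) = 0.120 mol.
Isothermal: T stays 536 K; PV = const ⇒ V₂ = 17.4 L, P₂ = 30.9 kPa.
ΔU = 0 (ideal gas, T constant).
W = nRT ln(V₂/V₁) = 0.120×8.314×536×ln(4.47) = 803 J.
Q = ΔU + W = 803 J.

803 J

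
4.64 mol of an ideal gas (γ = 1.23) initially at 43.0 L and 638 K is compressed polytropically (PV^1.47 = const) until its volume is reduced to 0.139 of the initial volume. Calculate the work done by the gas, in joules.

-80000 J

P₁ = nRT₁/V₁ = 4.64×8.314×638/43.0 = 572 kPa.
Polytropic n=1.47: T₂ = T₁(V₁/V₂)^(n−1) = 638×(7.19)^0.47 = 1610 K; P₂ = P₁(V₁/V₂)^n = 10400 kPa.
W = (P₁V₁−P₂V₂)/(n−1) = (572×43.0−10400×5.98)/0.47 = -80000 J.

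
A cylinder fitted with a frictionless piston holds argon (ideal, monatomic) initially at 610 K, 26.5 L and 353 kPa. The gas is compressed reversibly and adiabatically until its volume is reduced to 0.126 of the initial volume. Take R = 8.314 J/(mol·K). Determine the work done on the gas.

n = P₁V₁/(RT₁) = 353×26.5/(8.314×610) = 1.84 mol.
Adiabatic: TV^(γ−1) = const ⇒ T₂ = 610×(7.94)^0.667 = 2430 K; PV^γ = const ⇒ P₂ = 11100 kPa.
ΔU = nCvΔT = 1.84×12.5×(2430−610) = 41800 J.
Q = 0 for an adiabatic process, so W = −ΔU = -41800 J.
Work done on the gas = −W_by = 41800 J.

41800 J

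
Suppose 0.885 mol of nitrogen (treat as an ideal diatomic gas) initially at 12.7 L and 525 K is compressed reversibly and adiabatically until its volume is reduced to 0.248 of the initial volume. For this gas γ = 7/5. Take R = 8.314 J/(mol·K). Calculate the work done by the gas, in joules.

P₁ = nRT₁/V₁ = 0.885×8.314×525/12.7 = 304 kPa.
Adiabatic: TV^(γ−1) = const ⇒ T₂ = 525×(4.03)^0.400 = 917 K; PV^γ = const ⇒ P₂ = 2140 kPa.
ΔU = nCvΔT = 0.885×20.8×(917−525) = 7210 J.
Q = 0 for an adiabatic process, so W = −ΔU = -7210 J.

-7210 J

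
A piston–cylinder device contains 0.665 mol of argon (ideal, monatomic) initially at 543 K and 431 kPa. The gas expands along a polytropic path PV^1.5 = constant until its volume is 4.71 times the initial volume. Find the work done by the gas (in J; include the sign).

3240 J

V₁ = nRT₁/P₁ = 0.665×8.314×543/431 = 6.97 L.
Polytropic n=1.5: T₂ = T₁(V₁/V₂)^(n−1) = 543×(0.212)^0.50 = 250 K; P₂ = P₁(V₁/V₂)^n = 42.2 kPa.
W = (P₁V₁−P₂V₂)/(n−1) = (431×6.97−42.2×32.8)/0.50 = 3240 J.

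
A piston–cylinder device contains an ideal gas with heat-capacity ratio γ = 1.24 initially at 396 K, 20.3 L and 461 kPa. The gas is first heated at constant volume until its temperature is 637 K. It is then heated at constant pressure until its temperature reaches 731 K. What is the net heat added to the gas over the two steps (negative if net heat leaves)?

n = P₁V₁/(RT₁) = 461×20.3/(8.314×396) = 2.84 mol.
Step 1 — Isochoric: V stays 20.3 L; P/T = const ⇒ T₂ = 637 K, P₂ = 742 kPa.
W = 0 (no volume change).
ΔU = nCvΔT = 2.84×34.6×(637−396) = 23700 J.
Q = ΔU = 23700 J.
State after step 1: P = 742 kPa, V = 20.3 L, T = 637 K.
Step 2 — Isobaric: P stays 742 kPa; V/T = const ⇒ T₂ = 731 K, V₂ = 23.3 L.
W = PΔV = 742×(23.3−20.3) kPa·L = 2220 J.
ΔU = nCvΔT = 2.84×34.6×(731−637) = 9260 J.
Q = ΔU + W = nCpΔT = 11500 J.
Net over both steps: W = 2220 J, Q = 35200 J, ΔU = 33000 J.

35200 J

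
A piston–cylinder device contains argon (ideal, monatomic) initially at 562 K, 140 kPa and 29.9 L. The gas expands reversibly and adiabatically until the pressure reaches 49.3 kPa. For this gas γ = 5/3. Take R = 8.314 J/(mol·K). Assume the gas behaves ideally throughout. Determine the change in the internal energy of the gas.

-2140 J

n = P₁V₁/(RT₁) = 140×29.9/(8.314×562) = 0.896 mol.
Adiabatic: T₂/T₁ = (P₂/P₁)^((γ−1)/γ) ⇒ T₂ = 562×(0.352)^0.400 = 370 K; V₂ = 55.9 L.
For an ideal gas ΔU = nCvΔT with Cv = (3/2)R = 12.5 J/(mol·K).
ΔU = 0.896×12.5×(370−562) = -2140 J.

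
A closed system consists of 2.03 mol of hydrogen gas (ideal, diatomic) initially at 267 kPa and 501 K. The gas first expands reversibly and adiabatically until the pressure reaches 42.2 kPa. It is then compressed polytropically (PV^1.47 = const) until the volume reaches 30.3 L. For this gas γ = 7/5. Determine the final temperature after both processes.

V₁ = nRT₁/P₁ = 2.03×8.314×501/267 = 31.7 L.
Step 1 — Adiabatic: T₂/T₁ = (P₂/P₁)^((γ−1)/γ) ⇒ T₂ = 501×(0.158)^0.286 = 296 K; V₂ = 118 L.
ΔU = nCvΔT = 2.03×20.8×(296−501) = -8660 J.
Q = 0 for an adiabatic process, so W = −ΔU = 8660 J.
State after step 1: P = 42.2 kPa, V = 118 L, T = 296 K.
Step 2 — Polytropic n=1.47: T₂ = T₁(V₁/V₂)^(n−1) = 296×(3.90)^0.47 = 561 K; P₂ = P₁(V₁/V₂)^n = 312 kPa.
W = (P₁V₁−P₂V₂)/(n−1) = (42.2×118−312×30.3)/0.47 = -9520 J.
ΔU = nCvΔT = 2.03×20.8×(561−296) = 11200 J.
Q = ΔU + W = 1670 J.
Net over both steps: W = -863 J, Q = 1670 J, ΔU = 2530 J.

561 K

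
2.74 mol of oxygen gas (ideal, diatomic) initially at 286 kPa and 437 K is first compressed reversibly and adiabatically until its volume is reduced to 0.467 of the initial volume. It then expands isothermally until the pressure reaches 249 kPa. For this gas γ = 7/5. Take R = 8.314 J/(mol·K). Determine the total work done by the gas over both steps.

V₁ = nRT₁/P₁ = 2.74×8.314×437/286 = 34.8 L.
Step 1 — Adiabatic: TV^(γ−1) = const ⇒ T₂ = 437×(2.14)^0.400 = 593 K; PV^γ = const ⇒ P₂ = 830 kPa.
ΔU = nCvΔT = 2.74×20.8×(593−437) = 8860 J.
Q = 0 for an adiabatic process, so W = −ΔU = -8860 J.
State after step 1: P = 830 kPa, V = 16.3 L, T = 593 K.
Step 2 — Isothermal: T stays 593 K; PV = const ⇒ V₂ = 54.2 L, P₂ = 249 kPa.
ΔU = 0 (ideal gas, T constant).
W = nRT ln(V₂/V₁) = 2.74×8.314×593×ln(3.34) = 16300 J.
Q = ΔU + W = 16300 J.
Net over both steps: W = 7400 J, Q = 16300 J, ΔU = 8860 J.

7400 J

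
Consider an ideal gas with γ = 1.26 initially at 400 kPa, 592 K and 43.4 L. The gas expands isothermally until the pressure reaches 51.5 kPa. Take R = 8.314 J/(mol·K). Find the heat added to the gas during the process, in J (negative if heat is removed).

n = P₁V₁/(RT₁) = 400×43.4/(8.314×592) = 3.53 mol.
Isothermal: T stays 592 K; PV = const ⇒ V₂ = 337 L, P₂ = 51.5 kPa.
ΔU = 0 (ideal gas, T constant).
W = nRT ln(V₂/V₁) = 3.53×8.314×592×ln(7.77) = 35600 J.
Q = ΔU + W = 35600 J.

35600 J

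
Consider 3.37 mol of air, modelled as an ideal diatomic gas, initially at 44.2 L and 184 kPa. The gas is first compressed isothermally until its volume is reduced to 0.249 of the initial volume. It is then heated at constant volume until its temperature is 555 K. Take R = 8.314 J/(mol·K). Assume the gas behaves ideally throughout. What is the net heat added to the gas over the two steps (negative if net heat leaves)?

7240 J

T₁ = P₁V₁/(nR) = 184×44.2/(3.37×8.314) = 290 K.
Step 1 — Isothermal: T stays 290 K; PV = const ⇒ V₂ = 11.0 L, P₂ = 739 kPa.
ΔU = 0 (ideal gas, T constant).
W = nRT ln(V₂/V₁) = 3.37×8.314×290×ln(0.249) = -11300 J.
Q = ΔU + W = -11300 J.
State after step 1: P = 739 kPa, V = 11.0 L, T = 290 K.
Step 2 — Isochoric: V stays 11.0 L; P/T = const ⇒ T₂ = 555 K, P₂ = 1410 kPa.
W = 0 (no volume change).
ΔU = nCvΔT = 3.37×20.8×(555−290) = 18500 J.
Q = ΔU = 18500 J.
Net over both steps: W = -11300 J, Q = 7240 J, ΔU = 18500 J.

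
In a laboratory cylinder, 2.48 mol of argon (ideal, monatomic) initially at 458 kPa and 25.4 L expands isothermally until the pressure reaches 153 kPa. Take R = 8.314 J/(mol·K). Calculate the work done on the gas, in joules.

T₁ = P₁V₁/(nR) = 458×25.4/(2.48×8.314) = 564 K.
Isothermal: T stays 564 K; PV = const ⇒ V₂ = 76.0 L, P₂ = 153 kPa.
W = nRT ln(V₂/V₁) = 2.48×8.314×564×ln(2.99) = 12800 J.
Work done on the gas = −W_by = -12800 J.

-12800 J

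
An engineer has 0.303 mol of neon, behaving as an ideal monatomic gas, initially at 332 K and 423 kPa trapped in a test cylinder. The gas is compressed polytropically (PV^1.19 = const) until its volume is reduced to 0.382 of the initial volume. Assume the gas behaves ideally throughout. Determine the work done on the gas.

883 J

V₁ = nRT₁/P₁ = 0.303×8.314×332/423 = 1.98 L.
Polytropic n=1.19: T₂ = T₁(V₁/V₂)^(n−1) = 332×(2.62)^0.19 = 399 K; P₂ = P₁(V₁/V₂)^n = 1330 kPa.
W = (P₁V₁−P₂V₂)/(n−1) = (423×1.98−1330×0.755)/0.19 = -883 J.
Work done on the gas = −W_by = 883 J.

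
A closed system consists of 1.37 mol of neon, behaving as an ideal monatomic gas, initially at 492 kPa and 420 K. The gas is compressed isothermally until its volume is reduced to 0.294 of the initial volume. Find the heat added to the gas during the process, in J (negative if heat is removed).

-5860 J

V₁ = nRT₁/P₁ = 1.37×8.314×420/492 = 9.72 L.
Isothermal: T stays 420 K; PV = const ⇒ V₂ = 2.86 L, P₂ = 1670 kPa.
ΔU = 0 (ideal gas, T constant).
W = nRT ln(V₂/V₁) = 1.37×8.314×420×ln(0.294) = -5860 J.
Q = ΔU + W = -5860 J.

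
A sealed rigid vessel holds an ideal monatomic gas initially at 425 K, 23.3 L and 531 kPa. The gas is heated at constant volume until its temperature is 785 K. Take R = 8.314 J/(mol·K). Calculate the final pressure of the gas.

Isochoric: V stays 23.3 L; P/T = const ⇒ T₂ = 785 K, P₂ = 981 kPa.

981 kPa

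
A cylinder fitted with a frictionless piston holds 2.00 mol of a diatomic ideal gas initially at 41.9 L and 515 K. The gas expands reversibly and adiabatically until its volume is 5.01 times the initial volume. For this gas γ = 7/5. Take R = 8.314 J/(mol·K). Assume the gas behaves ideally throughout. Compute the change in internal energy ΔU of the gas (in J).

-10200 J

P₁ = nRT₁/V₁ = 2.00×8.314×515/41.9 = 204 kPa.
Adiabatic: TV^(γ−1) = const ⇒ T₂ = 515×(0.200)^0.400 = 270 K; PV^γ = const ⇒ P₂ = 21.4 kPa.
For an ideal gas ΔU = nCvΔT with Cv = (5/2)R = 20.8 J/(mol·K).
ΔU = 2.00×20.8×(270−515) = -10200 J.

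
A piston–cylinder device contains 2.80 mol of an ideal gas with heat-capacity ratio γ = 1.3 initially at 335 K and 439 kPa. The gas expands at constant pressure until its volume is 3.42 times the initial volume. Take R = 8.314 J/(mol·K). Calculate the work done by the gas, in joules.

18900 J

V₁ = nRT₁/P₁ = 2.80×8.314×335/439 = 17.8 L.
Isobaric: P stays 439 kPa; V/T = const ⇒ T₂ = 1150 K, V₂ = 60.8 L.
W = PΔV = 439×(60.8−17.8) kPa·L = 18900 J.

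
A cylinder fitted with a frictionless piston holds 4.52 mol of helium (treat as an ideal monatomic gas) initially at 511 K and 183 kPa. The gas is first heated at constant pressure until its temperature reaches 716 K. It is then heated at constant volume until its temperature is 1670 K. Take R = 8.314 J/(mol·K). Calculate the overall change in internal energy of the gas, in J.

V₁ = nRT₁/P₁ = 4.52×8.314×511/183 = 105 L.
Step 1 — Isobaric: P stays 183 kPa; V/T = const ⇒ T₂ = 716 K, V₂ = 147 L.
W = PΔV = 183×(147−105) kPa·L = 7700 J.
ΔU = nCvΔT = 4.52×12.5×(716−511) = 11600 J.
Q = ΔU + W = nCpΔT = 19300 J.
State after step 1: P = 183 kPa, V = 147 L, T = 716 K.
Step 2 — Isochoric: V stays 147 L; P/T = const ⇒ T₂ = 1670 K, P₂ = 427 kPa.
W = 0 (no volume change).
ΔU = nCvΔT = 4.52×12.5×(1670−716) = 53800 J.
Q = ΔU = 53800 J.
Net over both steps: W = 7700 J, Q = 73000 J, ΔU = 65300 J.

65300 J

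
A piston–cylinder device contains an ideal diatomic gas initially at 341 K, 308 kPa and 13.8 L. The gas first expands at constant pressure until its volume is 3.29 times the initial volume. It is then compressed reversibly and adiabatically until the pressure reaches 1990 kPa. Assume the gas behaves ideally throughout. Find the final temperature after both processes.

1910 K

n = P₁V₁/(RT₁) = 308×13.8/(8.314×341) = 1.50 mol.
Step 1 — Isobaric: P stays 308 kPa; V/T = const ⇒ T₂ = 1120 K, V₂ = 45.4 L.
W = PΔV = 308×(45.4−13.8) kPa·L = 9730 J.
ΔU = nCvΔT = 1.50×20.8×(1120−341) = 24300 J.
Q = ΔU + W = nCpΔT = 34100 J.
State after step 1: P = 308 kPa, V = 45.4 L, T = 1120 K.
Step 2 — Adiabatic: T₂/T₁ = (P₂/P₁)^((γ−1)/γ) ⇒ T₂ = 1120×(6.46)^0.286 = 1910 K; V₂ = 12.0 L.
ΔU = nCvΔT = 1.50×20.8×(1910−1120) = 24600 J.
Q = 0 for an adiabatic process, so W = −ΔU = -24600 J.
Net over both steps: W = -14900 J, Q = 34100 J, ΔU = 49000 J.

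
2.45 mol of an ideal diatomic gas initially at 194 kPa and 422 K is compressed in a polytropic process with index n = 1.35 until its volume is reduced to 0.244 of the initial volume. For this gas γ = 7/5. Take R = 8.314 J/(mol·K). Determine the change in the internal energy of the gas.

V₁ = nRT₁/P₁ = 2.45×8.314×422/194 = 44.3 L.
Polytropic n=1.35: T₂ = T₁(V₁/V₂)^(n−1) = 422×(4.10)^0.35 = 691 K; P₂ = P₁(V₁/V₂)^n = 1300 kPa.
For an ideal gas ΔU = nCvΔT with Cv = (5/2)R = 20.8 J/(mol·K).
ΔU = 2.45×20.8×(691−422) = 13700 J.

13700 J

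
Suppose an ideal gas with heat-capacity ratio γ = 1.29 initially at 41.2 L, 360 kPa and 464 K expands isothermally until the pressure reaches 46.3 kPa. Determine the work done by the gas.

30400 J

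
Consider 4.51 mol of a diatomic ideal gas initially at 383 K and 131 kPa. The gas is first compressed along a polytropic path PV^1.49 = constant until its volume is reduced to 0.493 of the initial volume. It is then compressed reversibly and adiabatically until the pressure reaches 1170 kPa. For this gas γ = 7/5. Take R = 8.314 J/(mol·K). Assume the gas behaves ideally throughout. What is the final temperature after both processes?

V₁ = nRT₁/P₁ = 4.51×8.314×383/131 = 110 L.
Step 1 — Polytropic n=1.49: T₂ = T₁(V₁/V₂)^(n−1) = 383×(2.03)^0.49 = 542 K; P₂ = P₁(V₁/V₂)^n = 376 kPa.
W = (P₁V₁−P₂V₂)/(n−1) = (131×110−376×54.0)/0.49 = -12100 J.
ΔU = nCvΔT = 4.51×20.8×(542−383) = 14900 J.
Q = ΔU + W = 2730 J.
State after step 1: P = 376 kPa, V = 54.0 L, T = 542 K.
Step 2 — Adiabatic: T₂/T₁ = (P₂/P₁)^((γ−1)/γ) ⇒ T₂ = 542×(3.11)^0.286 = 749 K; V₂ = 24.0 L.
ΔU = nCvΔT = 4.51×20.8×(749−542) = 19500 J.
Q = 0 for an adiabatic process, so W = −ΔU = -19500 J.
Net over both steps: W = -31600 J, Q = 2730 J, ΔU = 34300 J.

749 K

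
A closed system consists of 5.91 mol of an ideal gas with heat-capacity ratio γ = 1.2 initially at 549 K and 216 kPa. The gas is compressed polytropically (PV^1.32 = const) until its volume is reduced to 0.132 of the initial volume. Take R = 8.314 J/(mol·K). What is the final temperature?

V₁ = nRT₁/P₁ = 5.91×8.314×549/216 = 125 L.
Polytropic n=1.32: T₂ = T₁(V₁/V₂)^(n−1) = 549×(7.58)^0.32 = 1050 K; P₂ = P₁(V₁/V₂)^n = 3130 kPa.

1050 K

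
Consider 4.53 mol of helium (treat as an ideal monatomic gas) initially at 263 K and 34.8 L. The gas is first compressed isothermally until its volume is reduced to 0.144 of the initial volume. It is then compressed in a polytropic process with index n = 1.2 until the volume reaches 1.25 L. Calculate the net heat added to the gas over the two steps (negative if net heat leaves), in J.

-30300 J

P₁ = nRT₁/V₁ = 4.53×8.314×263/34.8 = 285 kPa.
Step 1 — Isothermal: T stays 263 K; PV = const ⇒ V₂ = 5.01 L, P₂ = 1980 kPa.
ΔU = 0 (ideal gas, T constant).
W = nRT ln(V₂/V₁) = 4.53×8.314×263×ln(0.144) = -19200 J.
Q = ΔU + W = -19200 J.
State after step 1: P = 1980 kPa, V = 5.01 L, T = 263 K.
Step 2 — Polytropic n=1.2: T₂ = T₁(V₁/V₂)^(n−1) = 263×(4.01)^0.20 = 347 K; P₂ = P₁(V₁/V₂)^n = 10500 kPa.
W = (P₁V₁−P₂V₂)/(n−1) = (1980×5.01−10500×1.25)/0.20 = -15900 J.
ΔU = nCvΔT = 4.53×12.5×(347−263) = 4760 J.
Q = ΔU + W = -11100 J.
Net over both steps: W = -35000 J, Q = -30300 J, ΔU = 4760 J.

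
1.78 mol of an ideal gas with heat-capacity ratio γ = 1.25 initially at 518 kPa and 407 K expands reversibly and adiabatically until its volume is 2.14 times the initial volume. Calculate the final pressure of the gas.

V₁ = nRT₁/P₁ = 1.78×8.314×407/518 = 11.6 L.
Adiabatic: TV^(γ−1) = const ⇒ T₂ = 407×(0.467)^0.250 = 337 K; PV^γ = const ⇒ P₂ = 200 kPa.

200 kPa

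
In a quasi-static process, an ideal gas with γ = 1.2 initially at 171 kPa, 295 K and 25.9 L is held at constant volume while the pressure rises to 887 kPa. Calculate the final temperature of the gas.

Isochoric: V stays 25.9 L; P/T = const ⇒ T₂ = 1530 K, P₂ = 887 kPa.

1530 K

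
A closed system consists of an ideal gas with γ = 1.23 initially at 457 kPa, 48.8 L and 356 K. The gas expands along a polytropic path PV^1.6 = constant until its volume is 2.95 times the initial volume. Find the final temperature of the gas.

Polytropic n=1.6: T₂ = T₁(V₁/V₂)^(n−1) = 356×(0.339)^0.60 = 186 K; P₂ = P₁(V₁/V₂)^n = 80.9 kPa.

186 K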